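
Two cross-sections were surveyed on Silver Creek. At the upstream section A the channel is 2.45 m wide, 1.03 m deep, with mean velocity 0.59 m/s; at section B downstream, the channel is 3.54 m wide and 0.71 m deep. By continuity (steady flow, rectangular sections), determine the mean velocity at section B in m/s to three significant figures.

Q = A₁V₁ = (2.45×1.03) × 0.59 = 1.489 m³/s
A₂ = 3.54 × 0.71 = 2.513 m²
V₂ = Q/A₂ = 1.489/2.513 = 0.5924 m/s

0.592 m/s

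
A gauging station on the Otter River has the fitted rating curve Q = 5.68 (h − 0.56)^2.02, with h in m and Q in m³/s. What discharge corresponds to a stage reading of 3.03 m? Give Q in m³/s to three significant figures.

35.3 m³/s

Q = 5.68 × (3.03 − 0.56)^2.02 = 5.68 × 2.47^2.02 = 35.29 m³/s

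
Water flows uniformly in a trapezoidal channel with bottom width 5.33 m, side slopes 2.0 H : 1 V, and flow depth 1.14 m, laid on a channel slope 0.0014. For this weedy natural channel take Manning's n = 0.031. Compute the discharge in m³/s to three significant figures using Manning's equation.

9.26 m³/s

A = (b + z·y)·y = (5.33 + 2.0×1.14)×1.14 = 8.675 m²
P = b + 2y√(1+z²) = 5.33 + 2×1.14×√(1+2.0²) = 10.43 m
R = A/P = 8.675/10.43 = 0.8319 m
Q = (1/n)·A·R^(2/3)·S^(1/2) = (1/0.031) × 8.675 × 0.8319^(2/3) × 0.0014^(1/2) = 9.262 m³/s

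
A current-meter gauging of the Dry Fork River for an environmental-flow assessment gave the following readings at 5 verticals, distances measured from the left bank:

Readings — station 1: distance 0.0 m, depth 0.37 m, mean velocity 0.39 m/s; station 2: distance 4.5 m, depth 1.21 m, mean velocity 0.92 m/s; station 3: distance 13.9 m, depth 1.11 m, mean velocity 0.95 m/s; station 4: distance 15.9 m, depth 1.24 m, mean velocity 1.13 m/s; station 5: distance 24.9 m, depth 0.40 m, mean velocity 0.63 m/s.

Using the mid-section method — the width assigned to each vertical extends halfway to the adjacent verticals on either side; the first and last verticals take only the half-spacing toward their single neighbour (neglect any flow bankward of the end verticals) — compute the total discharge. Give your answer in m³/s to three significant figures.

w_1 = (4.5 − 0.0)/2 = 2.25 m; q_1 = 0.39 × 0.37 × 2.25 = 0.3247 m³/s
w_2 = (13.9 − 0.0)/2 = 6.95 m; q_2 = 0.92 × 1.21 × 6.95 = 7.737 m³/s
w_3 = (15.9 − 4.5)/2 = 5.7 m; q_3 = 0.95 × 1.11 × 5.7 = 6.011 m³/s
w_4 = (24.9 − 13.9)/2 = 5.5 m; q_4 = 1.13 × 1.24 × 5.5 = 7.707 m³/s
w_5 = (24.9 − 15.9)/2 = 4.5 m; q_5 = 0.63 × 0.40 × 4.5 = 1.134 m³/s
Q = Σ qᵢ = 22.91 m³/s

22.9 m³/s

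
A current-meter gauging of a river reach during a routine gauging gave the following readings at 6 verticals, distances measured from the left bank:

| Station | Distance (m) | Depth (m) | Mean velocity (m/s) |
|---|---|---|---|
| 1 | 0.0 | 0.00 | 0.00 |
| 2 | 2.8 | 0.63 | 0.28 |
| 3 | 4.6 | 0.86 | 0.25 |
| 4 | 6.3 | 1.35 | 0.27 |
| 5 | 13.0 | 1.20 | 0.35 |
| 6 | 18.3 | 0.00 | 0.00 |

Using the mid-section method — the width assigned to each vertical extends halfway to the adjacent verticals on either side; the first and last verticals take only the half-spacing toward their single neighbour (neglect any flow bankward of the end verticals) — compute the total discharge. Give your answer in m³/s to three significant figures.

w_2 = (4.6 − 0.0)/2 = 2.3 m; q_2 = 0.28 × 0.63 × 2.3 = 0.4057 m³/s
w_3 = (6.3 − 2.8)/2 = 1.75 m; q_3 = 0.25 × 0.86 × 1.75 = 0.3763 m³/s
w_4 = (13.0 − 4.6)/2 = 4.2 m; q_4 = 0.27 × 1.35 × 4.2 = 1.531 m³/s
w_5 = (18.3 − 6.3)/2 = 6 m; q_5 = 0.35 × 1.20 × 6 = 2.520 m³/s
Stations 1, 6 contribute zero (depth or velocity is 0).
Q = Σ qᵢ = 4.833 m³/s

4.83 m³/s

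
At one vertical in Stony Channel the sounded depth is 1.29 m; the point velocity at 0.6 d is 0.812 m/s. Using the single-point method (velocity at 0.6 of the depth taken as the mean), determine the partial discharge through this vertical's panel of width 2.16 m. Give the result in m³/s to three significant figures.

2.26 m³/s

v̄ = v₀.₆ = 0.812 m/s
q = v̄ × d × w = 0.8120 × 1.29 × 2.16 = 2.263 m³/s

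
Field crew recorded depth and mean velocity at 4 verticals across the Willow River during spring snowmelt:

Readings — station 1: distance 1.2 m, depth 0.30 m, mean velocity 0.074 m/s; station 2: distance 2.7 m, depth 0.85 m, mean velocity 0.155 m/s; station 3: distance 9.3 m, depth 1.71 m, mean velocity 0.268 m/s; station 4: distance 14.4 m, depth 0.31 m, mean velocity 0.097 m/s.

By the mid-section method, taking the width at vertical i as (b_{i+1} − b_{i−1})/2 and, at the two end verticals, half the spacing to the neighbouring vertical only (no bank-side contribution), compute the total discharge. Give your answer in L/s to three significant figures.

3310 L/s

w_1 = (2.7 − 1.2)/2 = 0.75 m; q_1 = 0.074 × 0.30 × 0.75 = 0.01665 m³/s
w_2 = (9.3 − 1.2)/2 = 4.05 m; q_2 = 0.155 × 0.85 × 4.05 = 0.5336 m³/s
w_3 = (14.4 − 2.7)/2 = 5.85 m; q_3 = 0.268 × 1.71 × 5.85 = 2.681 m³/s
w_4 = (14.4 − 9.3)/2 = 2.55 m; q_4 = 0.097 × 0.31 × 2.55 = 0.07668 m³/s
Q = Σ qᵢ = 3.308 m³/s
= 3.308 × 1000 = 3308 L/s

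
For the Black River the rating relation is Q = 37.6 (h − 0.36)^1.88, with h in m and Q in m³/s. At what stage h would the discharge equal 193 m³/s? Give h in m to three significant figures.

2.75 m

h − h₀ = (Q/C)^(1/b) = (193/37.6)^(1/1.88) = 2.387 m
h = 0.36 + 2.387 = 2.747 m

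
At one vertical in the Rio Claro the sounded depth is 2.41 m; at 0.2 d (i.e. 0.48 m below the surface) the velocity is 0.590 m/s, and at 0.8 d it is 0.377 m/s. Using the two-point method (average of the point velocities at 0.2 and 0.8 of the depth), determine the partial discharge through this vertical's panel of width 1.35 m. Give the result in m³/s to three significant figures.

1.57 m³/s

v̄ = (0.590 + 0.377) / 2 = 0.4835 m/s
q = v̄ × d × w = 0.4835 × 2.41 × 1.35 = 1.573 m³/s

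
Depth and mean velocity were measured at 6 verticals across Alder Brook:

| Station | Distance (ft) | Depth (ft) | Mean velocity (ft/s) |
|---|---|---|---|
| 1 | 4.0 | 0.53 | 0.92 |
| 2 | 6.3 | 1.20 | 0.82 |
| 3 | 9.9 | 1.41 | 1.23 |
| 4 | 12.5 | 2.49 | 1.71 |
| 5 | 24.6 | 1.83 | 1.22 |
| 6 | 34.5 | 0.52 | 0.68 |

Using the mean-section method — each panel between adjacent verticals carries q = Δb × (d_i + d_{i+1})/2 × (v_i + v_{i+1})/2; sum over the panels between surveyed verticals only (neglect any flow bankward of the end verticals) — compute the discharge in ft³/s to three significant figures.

Panel 1-2: Δb = 2.3 ft, d̄ = (0.53+1.20)/2 = 0.865, v̄ = (0.92+0.82)/2 = 0.87 → q = 2.3×0.865×0.87 = 1.731 ft³/s
Panel 2-3: Δb = 3.6 ft, d̄ = (1.20+1.41)/2 = 1.305, v̄ = (0.82+1.23)/2 = 1.025 → q = 3.6×1.305×1.025 = 4.815 ft³/s
Panel 3-4: Δb = 2.6 ft, d̄ = (1.41+2.49)/2 = 1.95, v̄ = (1.23+1.71)/2 = 1.47 → q = 2.6×1.95×1.47 = 7.453 ft³/s
Panel 4-5: Δb = 12.1 ft, d̄ = (2.49+1.83)/2 = 2.16, v̄ = (1.71+1.22)/2 = 1.465 → q = 12.1×2.16×1.465 = 38.29 ft³/s
Panel 5-6: Δb = 9.9 ft, d̄ = (1.83+0.52)/2 = 1.175, v̄ = (1.22+0.68)/2 = 0.95 → q = 9.9×1.175×0.95 = 11.05 ft³/s
Q = Σ q = 63.34 ft³/s

63.3 ft³/s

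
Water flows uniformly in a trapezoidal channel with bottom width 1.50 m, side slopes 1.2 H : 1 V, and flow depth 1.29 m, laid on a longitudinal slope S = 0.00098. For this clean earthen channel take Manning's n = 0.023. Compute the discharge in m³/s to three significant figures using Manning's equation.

4.26 m³/s

A = (b + z·y)·y = (1.50 + 1.2×1.29)×1.29 = 3.932 m²
P = b + 2y√(1+z²) = 1.50 + 2×1.29×√(1+1.2²) = 5.530 m
R = A/P = 3.932/5.530 = 0.7110 m
Q = (1/n)·A·R^(2/3)·S^(1/2) = (1/0.023) × 3.932 × 0.7110^(2/3) × 0.00098^(1/2) = 4.263 m³/s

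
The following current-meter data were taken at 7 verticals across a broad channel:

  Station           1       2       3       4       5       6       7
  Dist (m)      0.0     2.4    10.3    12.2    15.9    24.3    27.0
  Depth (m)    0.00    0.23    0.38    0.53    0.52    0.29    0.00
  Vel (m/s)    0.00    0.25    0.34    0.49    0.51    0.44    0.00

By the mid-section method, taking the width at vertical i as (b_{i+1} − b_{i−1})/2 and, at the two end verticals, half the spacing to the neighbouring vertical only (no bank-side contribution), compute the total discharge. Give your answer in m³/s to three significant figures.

3.97 m³/s

w_2 = (10.3 − 0.0)/2 = 5.15 m; q_2 = 0.25 × 0.23 × 5.15 = 0.2961 m³/s
w_3 = (12.2 − 2.4)/2 = 4.9 m; q_3 = 0.34 × 0.38 × 4.9 = 0.6331 m³/s
w_4 = (15.9 − 10.3)/2 = 2.8 m; q_4 = 0.49 × 0.53 × 2.8 = 0.7272 m³/s
w_5 = (24.3 − 12.2)/2 = 6.05 m; q_5 = 0.51 × 0.52 × 6.05 = 1.604 m³/s
w_6 = (27.0 − 15.9)/2 = 5.55 m; q_6 = 0.44 × 0.29 × 5.55 = 0.7082 m³/s
Stations 1, 7 contribute zero (depth or velocity is 0).
Q = Σ qᵢ = 3.969 m³/s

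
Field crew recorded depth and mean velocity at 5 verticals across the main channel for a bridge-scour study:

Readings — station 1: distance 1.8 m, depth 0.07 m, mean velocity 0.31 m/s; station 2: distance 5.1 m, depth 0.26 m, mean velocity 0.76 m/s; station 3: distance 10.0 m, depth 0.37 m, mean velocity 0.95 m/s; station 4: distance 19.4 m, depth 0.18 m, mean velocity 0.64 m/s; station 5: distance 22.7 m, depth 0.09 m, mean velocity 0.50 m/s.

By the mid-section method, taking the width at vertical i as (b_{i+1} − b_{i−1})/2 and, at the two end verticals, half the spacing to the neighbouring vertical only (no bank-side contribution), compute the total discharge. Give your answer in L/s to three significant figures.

4160 L/s

w_1 = (5.1 − 1.8)/2 = 1.65 m; q_1 = 0.31 × 0.07 × 1.65 = 0.03581 m³/s
w_2 = (10.0 − 1.8)/2 = 4.1 m; q_2 = 0.76 × 0.26 × 4.1 = 0.8102 m³/s
w_3 = (19.4 − 5.1)/2 = 7.15 m; q_3 = 0.95 × 0.37 × 7.15 = 2.513 m³/s
w_4 = (22.7 − 10.0)/2 = 6.35 m; q_4 = 0.64 × 0.18 × 6.35 = 0.7315 m³/s
w_5 = (22.7 − 19.4)/2 = 1.65 m; q_5 = 0.50 × 0.09 × 1.65 = 0.07425 m³/s
Q = Σ qᵢ = 4.165 m³/s
= 4.165 × 1000 = 4165 L/s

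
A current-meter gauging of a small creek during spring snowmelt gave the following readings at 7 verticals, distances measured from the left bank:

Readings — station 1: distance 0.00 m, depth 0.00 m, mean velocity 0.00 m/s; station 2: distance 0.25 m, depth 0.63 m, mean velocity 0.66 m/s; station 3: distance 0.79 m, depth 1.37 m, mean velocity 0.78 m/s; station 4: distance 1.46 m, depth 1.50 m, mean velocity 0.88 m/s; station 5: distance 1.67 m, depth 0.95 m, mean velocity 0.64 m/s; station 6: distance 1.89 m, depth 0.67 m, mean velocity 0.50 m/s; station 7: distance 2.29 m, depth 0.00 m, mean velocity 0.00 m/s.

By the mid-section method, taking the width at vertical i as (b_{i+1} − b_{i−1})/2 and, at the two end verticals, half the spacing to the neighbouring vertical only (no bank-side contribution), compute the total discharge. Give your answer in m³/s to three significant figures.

w_2 = (0.79 − 0.00)/2 = 0.395 m; q_2 = 0.66 × 0.63 × 0.395 = 0.1642 m³/s
w_3 = (1.46 − 0.25)/2 = 0.605 m; q_3 = 0.78 × 1.37 × 0.605 = 0.6465 m³/s
w_4 = (1.67 − 0.79)/2 = 0.44 m; q_4 = 0.88 × 1.50 × 0.44 = 0.5808 m³/s
w_5 = (1.89 − 1.46)/2 = 0.215 m; q_5 = 0.64 × 0.95 × 0.215 = 0.1307 m³/s
w_6 = (2.29 − 1.67)/2 = 0.31 m; q_6 = 0.50 × 0.67 × 0.31 = 0.1039 m³/s
Stations 1, 7 contribute zero (depth or velocity is 0).
Q = Σ qᵢ = 1.626 m³/s

1.63 m³/s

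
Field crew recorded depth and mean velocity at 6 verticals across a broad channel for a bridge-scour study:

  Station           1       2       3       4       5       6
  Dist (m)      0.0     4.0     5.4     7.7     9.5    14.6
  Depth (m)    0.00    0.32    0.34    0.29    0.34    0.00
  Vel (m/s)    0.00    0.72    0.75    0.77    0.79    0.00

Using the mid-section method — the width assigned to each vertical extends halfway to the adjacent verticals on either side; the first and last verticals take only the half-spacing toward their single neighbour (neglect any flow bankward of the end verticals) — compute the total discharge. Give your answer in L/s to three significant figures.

2480 L/s

w_2 = (5.4 − 0.0)/2 = 2.7 m; q_2 = 0.72 × 0.32 × 2.7 = 0.6221 m³/s
w_3 = (7.7 − 4.0)/2 = 1.85 m; q_3 = 0.75 × 0.34 × 1.85 = 0.4718 m³/s
w_4 = (9.5 − 5.4)/2 = 2.05 m; q_4 = 0.77 × 0.29 × 2.05 = 0.4578 m³/s
w_5 = (14.6 − 7.7)/2 = 3.45 m; q_5 = 0.79 × 0.34 × 3.45 = 0.9267 m³/s
Stations 1, 6 contribute zero (depth or velocity is 0).
Q = Σ qᵢ = 2.478 m³/s
= 2.478 × 1000 = 2478 L/s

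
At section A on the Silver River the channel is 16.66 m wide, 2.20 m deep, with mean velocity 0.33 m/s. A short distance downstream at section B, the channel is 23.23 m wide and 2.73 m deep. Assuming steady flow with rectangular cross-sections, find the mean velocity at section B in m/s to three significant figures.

0.191 m/s

Q = A₁V₁ = (16.66×2.20) × 0.33 = 12.10 m³/s
A₂ = 23.23 × 2.73 = 63.42 m²
V₂ = Q/A₂ = 12.10/63.42 = 0.1907 m/s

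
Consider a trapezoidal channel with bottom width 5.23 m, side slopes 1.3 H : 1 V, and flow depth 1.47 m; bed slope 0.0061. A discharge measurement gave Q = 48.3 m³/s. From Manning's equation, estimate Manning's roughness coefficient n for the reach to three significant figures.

A = (b + z·y)·y = (5.23 + 1.3×1.47)×1.47 = 10.50 m²
P = b + 2y√(1+z²) = 5.23 + 2×1.47×√(1+1.3²) = 10.05 m
R = A/P = 10.50/10.05 = 1.044 m
n = (1/Q)·A·R^(2/3)·S^(1/2) = (1/48.3) × 10.50 × 1.029 × 0.07810 = 0.01747

0.0175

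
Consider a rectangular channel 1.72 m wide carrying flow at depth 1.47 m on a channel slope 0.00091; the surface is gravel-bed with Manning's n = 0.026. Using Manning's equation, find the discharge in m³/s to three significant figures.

1.95 m³/s

A = b·y = 1.72 × 1.47 = 2.528 m²
P = b + 2y = 1.72 + 2×1.47 = 4.660 m
R = A/P = 2.528/4.660 = 0.5426 m
Q = (1/n)·A·R^(2/3)·S^(1/2) = (1/0.026) × 2.528 × 0.5426^(2/3) × 0.00091^(1/2) = 1.951 m³/s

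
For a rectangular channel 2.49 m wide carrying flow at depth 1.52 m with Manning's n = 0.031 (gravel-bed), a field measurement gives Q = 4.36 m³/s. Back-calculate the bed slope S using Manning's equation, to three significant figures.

A = b·y = 2.49 × 1.52 = 3.785 m²
P = b + 2y = 2.49 + 2×1.52 = 5.530 m
R = A/P = 3.785/5.530 = 0.6844 m
S = (Q·n / (1·A·R^(2/3)))² = (4.36×0.031 / (1×3.785×0.7766))² = 0.002114

0.00211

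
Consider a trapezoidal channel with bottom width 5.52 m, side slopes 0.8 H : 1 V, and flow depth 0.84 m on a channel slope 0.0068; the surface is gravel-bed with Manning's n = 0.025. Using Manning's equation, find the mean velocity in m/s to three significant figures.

A = (b + z·y)·y = (5.52 + 0.8×0.84)×0.84 = 5.201 m²
P = b + 2y√(1+z²) = 5.52 + 2×0.84×√(1+0.8²) = 7.671 m
R = A/P = 5.201/7.671 = 0.6780 m
Q = (1/n)·A·R^(2/3)·S^(1/2) = (1/0.025) × 5.201 × 0.6780^(2/3) × 0.0068^(1/2) = 13.24 m³/s
V = Q/A = 13.24/5.201 = 2.546 m/s

2.55 m/s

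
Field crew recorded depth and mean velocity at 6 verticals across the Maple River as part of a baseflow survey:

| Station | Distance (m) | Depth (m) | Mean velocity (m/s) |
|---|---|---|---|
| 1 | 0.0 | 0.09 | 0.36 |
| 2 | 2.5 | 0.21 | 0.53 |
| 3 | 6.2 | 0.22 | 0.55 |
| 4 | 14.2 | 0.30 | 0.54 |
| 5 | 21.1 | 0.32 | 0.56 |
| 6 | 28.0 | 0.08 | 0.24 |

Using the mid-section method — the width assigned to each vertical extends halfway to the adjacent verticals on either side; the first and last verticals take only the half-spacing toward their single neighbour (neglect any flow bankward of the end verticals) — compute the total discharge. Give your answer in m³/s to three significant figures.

w_1 = (2.5 − 0.0)/2 = 1.25 m; q_1 = 0.36 × 0.09 × 1.25 = 0.04050 m³/s
w_2 = (6.2 − 0.0)/2 = 3.1 m; q_2 = 0.53 × 0.21 × 3.1 = 0.3450 m³/s
w_3 = (14.2 − 2.5)/2 = 5.85 m; q_3 = 0.55 × 0.22 × 5.85 = 0.7079 m³/s
w_4 = (21.1 − 6.2)/2 = 7.45 m; q_4 = 0.54 × 0.30 × 7.45 = 1.207 m³/s
w_5 = (28.0 − 14.2)/2 = 6.9 m; q_5 = 0.56 × 0.32 × 6.9 = 1.236 m³/s
w_6 = (28.0 − 21.1)/2 = 3.45 m; q_6 = 0.24 × 0.08 × 3.45 = 0.06624 m³/s
Q = Σ qᵢ = 3.603 m³/s

3.60 m³/s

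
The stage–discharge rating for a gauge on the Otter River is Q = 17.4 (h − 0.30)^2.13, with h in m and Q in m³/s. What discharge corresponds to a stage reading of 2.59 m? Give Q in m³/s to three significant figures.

Q = 17.4 × (2.59 − 0.30)^2.13 = 17.4 × 2.29^2.13 = 101.6 m³/s

102 m³/s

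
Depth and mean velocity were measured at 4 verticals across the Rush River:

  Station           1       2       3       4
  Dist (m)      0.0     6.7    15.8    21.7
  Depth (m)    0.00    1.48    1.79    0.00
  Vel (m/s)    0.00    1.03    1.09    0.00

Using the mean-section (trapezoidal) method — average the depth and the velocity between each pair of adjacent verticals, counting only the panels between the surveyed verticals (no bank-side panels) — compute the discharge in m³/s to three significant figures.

Panel 1-2: Δb = 6.7 m, d̄ = (0.00+1.48)/2 = 0.74, v̄ = (0.00+1.03)/2 = 0.515 → q = 6.7×0.74×0.515 = 2.553 m³/s
Panel 2-3: Δb = 9.1 m, d̄ = (1.48+1.79)/2 = 1.635, v̄ = (1.03+1.09)/2 = 1.06 → q = 9.1×1.635×1.06 = 15.77 m³/s
Panel 3-4: Δb = 5.9 m, d̄ = (1.79+0.00)/2 = 0.895, v̄ = (1.09+0.00)/2 = 0.545 → q = 5.9×0.895×0.545 = 2.878 m³/s
Q = Σ q = 21.20 m³/s

21.2 m³/s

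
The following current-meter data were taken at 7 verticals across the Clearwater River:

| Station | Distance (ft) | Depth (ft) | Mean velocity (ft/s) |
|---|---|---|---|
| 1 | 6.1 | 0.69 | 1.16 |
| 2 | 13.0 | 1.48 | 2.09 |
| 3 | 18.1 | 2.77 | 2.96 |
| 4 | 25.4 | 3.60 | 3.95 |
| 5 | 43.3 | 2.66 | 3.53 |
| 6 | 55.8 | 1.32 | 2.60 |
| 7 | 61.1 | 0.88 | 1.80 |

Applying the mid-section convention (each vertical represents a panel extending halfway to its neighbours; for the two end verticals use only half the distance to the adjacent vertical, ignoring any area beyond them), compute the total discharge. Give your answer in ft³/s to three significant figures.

429 ft³/s

w_1 = (13.0 − 6.1)/2 = 3.45 ft; q_1 = 1.16 × 0.69 × 3.45 = 2.761 ft³/s
w_2 = (18.1 − 6.1)/2 = 6 ft; q_2 = 2.09 × 1.48 × 6 = 18.56 ft³/s
w_3 = (25.4 − 13.0)/2 = 6.2 ft; q_3 = 2.96 × 2.77 × 6.2 = 50.84 ft³/s
w_4 = (43.3 − 18.1)/2 = 12.6 ft; q_4 = 3.95 × 3.60 × 12.6 = 179.2 ft³/s
w_5 = (55.8 − 25.4)/2 = 15.2 ft; q_5 = 3.53 × 2.66 × 15.2 = 142.7 ft³/s
w_6 = (61.1 − 43.3)/2 = 8.9 ft; q_6 = 2.60 × 1.32 × 8.9 = 30.54 ft³/s
w_7 = (61.1 − 55.8)/2 = 2.65 ft; q_7 = 1.80 × 0.88 × 2.65 = 4.198 ft³/s
Q = Σ qᵢ = 428.8 ft³/s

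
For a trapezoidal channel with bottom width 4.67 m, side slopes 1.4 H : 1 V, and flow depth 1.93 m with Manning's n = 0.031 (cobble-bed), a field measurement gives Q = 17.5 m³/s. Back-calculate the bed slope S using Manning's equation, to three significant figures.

A = (b + z·y)·y = (4.67 + 1.4×1.93)×1.93 = 14.23 m²
P = b + 2y√(1+z²) = 4.67 + 2×1.93×√(1+1.4²) = 11.31 m
R = A/P = 14.23/11.31 = 1.258 m
S = (Q·n / (1·A·R^(2/3)))² = (17.5×0.031 / (1×14.23×1.165))² = 0.001071

0.00107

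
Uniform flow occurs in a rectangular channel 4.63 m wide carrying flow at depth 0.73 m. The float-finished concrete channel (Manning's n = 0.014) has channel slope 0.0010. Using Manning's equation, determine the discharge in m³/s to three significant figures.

A = b·y = 4.63 × 0.73 = 3.380 m²
P = b + 2y = 4.63 + 2×0.73 = 6.090 m
R = A/P = 3.380/6.090 = 0.5550 m
Q = (1/n)·A·R^(2/3)·S^(1/2) = (1/0.014) × 3.380 × 0.5550^(2/3) × 0.0010^(1/2) = 5.156 m³/s

5.16 m³/s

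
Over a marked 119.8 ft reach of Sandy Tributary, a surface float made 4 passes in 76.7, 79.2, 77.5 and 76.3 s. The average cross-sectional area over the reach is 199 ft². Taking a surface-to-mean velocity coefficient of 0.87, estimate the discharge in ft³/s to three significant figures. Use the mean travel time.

t̄ = (76.7 + 79.2 + 77.5 + 76.3) / 4 = 77.425 s
v_surface = L / t̄ = 119.8 / 77.425 = 1.547 ft/s
v_mean = 0.87 × 1.547 = 1.346 ft/s
Q = A × v_mean = 199 × 1.346 = 267.9 ft³/s

268 ft³/s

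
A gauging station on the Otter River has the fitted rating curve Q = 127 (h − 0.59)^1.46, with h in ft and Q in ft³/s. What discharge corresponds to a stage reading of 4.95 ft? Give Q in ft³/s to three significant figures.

1090 ft³/s

Q = 127 × (4.95 − 0.59)^1.46 = 127 × 4.36^1.46 = 1090 ft³/s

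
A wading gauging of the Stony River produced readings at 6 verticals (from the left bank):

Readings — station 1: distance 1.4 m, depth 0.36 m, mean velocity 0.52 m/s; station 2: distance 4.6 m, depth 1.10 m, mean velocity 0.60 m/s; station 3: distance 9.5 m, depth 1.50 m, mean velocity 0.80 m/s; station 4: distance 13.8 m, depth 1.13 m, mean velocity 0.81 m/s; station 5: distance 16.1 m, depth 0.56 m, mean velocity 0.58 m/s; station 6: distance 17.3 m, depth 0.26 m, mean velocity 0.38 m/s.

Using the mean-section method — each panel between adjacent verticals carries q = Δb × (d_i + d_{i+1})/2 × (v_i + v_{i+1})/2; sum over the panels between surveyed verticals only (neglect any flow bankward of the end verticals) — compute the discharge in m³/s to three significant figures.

11.9 m³/s

Panel 1-2: Δb = 3.2 m, d̄ = (0.36+1.10)/2 = 0.73, v̄ = (0.52+0.60)/2 = 0.56 → q = 3.2×0.73×0.56 = 1.308 m³/s
Panel 2-3: Δb = 4.9 m, d̄ = (1.10+1.50)/2 = 1.3, v̄ = (0.60+0.80)/2 = 0.7 → q = 4.9×1.3×0.7 = 4.459 m³/s
Panel 3-4: Δb = 4.3 m, d̄ = (1.50+1.13)/2 = 1.315, v̄ = (0.80+0.81)/2 = 0.805 → q = 4.3×1.315×0.805 = 4.552 m³/s
Panel 4-5: Δb = 2.3 m, d̄ = (1.13+0.56)/2 = 0.845, v̄ = (0.81+0.58)/2 = 0.695 → q = 2.3×0.845×0.695 = 1.351 m³/s
Panel 5-6: Δb = 1.2 m, d̄ = (0.56+0.26)/2 = 0.41, v̄ = (0.58+0.38)/2 = 0.48 → q = 1.2×0.41×0.48 = 0.2362 m³/s
Q = Σ q = 11.91 m³/s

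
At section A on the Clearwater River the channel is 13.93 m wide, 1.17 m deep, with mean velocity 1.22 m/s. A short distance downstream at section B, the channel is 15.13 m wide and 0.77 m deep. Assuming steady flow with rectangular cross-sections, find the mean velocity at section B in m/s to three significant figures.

1.71 m/s

Q = A₁V₁ = (13.93×1.17) × 1.22 = 19.88 m³/s
A₂ = 15.13 × 0.77 = 11.65 m²
V₂ = Q/A₂ = 19.88/11.65 = 1.707 m/s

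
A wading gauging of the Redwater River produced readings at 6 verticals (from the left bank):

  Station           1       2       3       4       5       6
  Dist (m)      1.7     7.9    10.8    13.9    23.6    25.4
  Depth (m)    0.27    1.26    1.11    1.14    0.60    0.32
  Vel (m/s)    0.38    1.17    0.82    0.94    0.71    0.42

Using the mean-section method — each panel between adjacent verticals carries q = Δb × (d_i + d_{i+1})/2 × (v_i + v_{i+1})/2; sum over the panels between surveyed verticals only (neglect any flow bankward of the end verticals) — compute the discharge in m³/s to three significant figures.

17.6 m³/s

Panel 1-2: Δb = 6.2 m, d̄ = (0.27+1.26)/2 = 0.765, v̄ = (0.38+1.17)/2 = 0.775 → q = 6.2×0.765×0.775 = 3.676 m³/s
Panel 2-3: Δb = 2.9 m, d̄ = (1.26+1.11)/2 = 1.185, v̄ = (1.17+0.82)/2 = 0.995 → q = 2.9×1.185×0.995 = 3.419 m³/s
Panel 3-4: Δb = 3.1 m, d̄ = (1.11+1.14)/2 = 1.125, v̄ = (0.82+0.94)/2 = 0.88 → q = 3.1×1.125×0.88 = 3.069 m³/s
Panel 4-5: Δb = 9.7 m, d̄ = (1.14+0.60)/2 = 0.87, v̄ = (0.94+0.71)/2 = 0.825 → q = 9.7×0.87×0.825 = 6.962 m³/s
Panel 5-6: Δb = 1.8 m, d̄ = (0.60+0.32)/2 = 0.46, v̄ = (0.71+0.42)/2 = 0.565 → q = 1.8×0.46×0.565 = 0.4678 m³/s
Q = Σ q = 17.59 m³/s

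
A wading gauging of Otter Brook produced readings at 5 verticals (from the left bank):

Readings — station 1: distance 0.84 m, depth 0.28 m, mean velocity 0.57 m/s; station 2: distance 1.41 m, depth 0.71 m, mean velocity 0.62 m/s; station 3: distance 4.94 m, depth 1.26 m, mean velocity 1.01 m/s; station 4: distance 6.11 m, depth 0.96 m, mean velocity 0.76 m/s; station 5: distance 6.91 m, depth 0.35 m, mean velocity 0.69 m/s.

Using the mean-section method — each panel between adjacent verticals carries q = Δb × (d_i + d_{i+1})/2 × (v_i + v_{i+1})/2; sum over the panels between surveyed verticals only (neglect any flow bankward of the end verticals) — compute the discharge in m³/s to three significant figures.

Panel 1-2: Δb = 0.57 m, d̄ = (0.28+0.71)/2 = 0.495, v̄ = (0.57+0.62)/2 = 0.595 → q = 0.57×0.495×0.595 = 0.1679 m³/s
Panel 2-3: Δb = 3.53 m, d̄ = (0.71+1.26)/2 = 0.985, v̄ = (0.62+1.01)/2 = 0.815 → q = 3.53×0.985×0.815 = 2.834 m³/s
Panel 3-4: Δb = 1.17 m, d̄ = (1.26+0.96)/2 = 1.11, v̄ = (1.01+0.76)/2 = 0.885 → q = 1.17×1.11×0.885 = 1.149 m³/s
Panel 4-5: Δb = 0.8 m, d̄ = (0.96+0.35)/2 = 0.655, v̄ = (0.76+0.69)/2 = 0.725 → q = 0.8×0.655×0.725 = 0.3799 m³/s
Q = Σ q = 4.531 m³/s

4.53 m³/s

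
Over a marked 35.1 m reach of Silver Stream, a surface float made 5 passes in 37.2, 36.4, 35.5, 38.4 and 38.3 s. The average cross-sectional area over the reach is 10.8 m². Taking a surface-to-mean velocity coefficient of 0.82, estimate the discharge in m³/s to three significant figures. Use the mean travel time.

8.37 m³/s

t̄ = (37.2 + 36.4 + 35.5 + 38.4 + 38.3) / 5 = 37.16 s
v_surface = L / t̄ = 35.1 / 37.16 = 0.9446 m/s
v_mean = 0.82 × 0.9446 = 0.7745 m/s
Q = A × v_mean = 10.8 × 0.7745 = 8.365 m³/s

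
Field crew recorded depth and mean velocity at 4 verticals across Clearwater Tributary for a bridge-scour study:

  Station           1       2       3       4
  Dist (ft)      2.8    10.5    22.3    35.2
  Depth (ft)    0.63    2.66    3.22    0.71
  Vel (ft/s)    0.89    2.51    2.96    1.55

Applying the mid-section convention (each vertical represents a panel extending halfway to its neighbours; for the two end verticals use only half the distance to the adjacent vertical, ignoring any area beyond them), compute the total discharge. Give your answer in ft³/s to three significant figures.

192 ft³/s

w_1 = (10.5 − 2.8)/2 = 3.85 ft; q_1 = 0.89 × 0.63 × 3.85 = 2.159 ft³/s
w_2 = (22.3 − 2.8)/2 = 9.75 ft; q_2 = 2.51 × 2.66 × 9.75 = 65.10 ft³/s
w_3 = (35.2 − 10.5)/2 = 12.35 ft; q_3 = 2.96 × 3.22 × 12.35 = 117.7 ft³/s
w_4 = (35.2 − 22.3)/2 = 6.45 ft; q_4 = 1.55 × 0.71 × 6.45 = 7.098 ft³/s
Q = Σ qᵢ = 192.1 ft³/s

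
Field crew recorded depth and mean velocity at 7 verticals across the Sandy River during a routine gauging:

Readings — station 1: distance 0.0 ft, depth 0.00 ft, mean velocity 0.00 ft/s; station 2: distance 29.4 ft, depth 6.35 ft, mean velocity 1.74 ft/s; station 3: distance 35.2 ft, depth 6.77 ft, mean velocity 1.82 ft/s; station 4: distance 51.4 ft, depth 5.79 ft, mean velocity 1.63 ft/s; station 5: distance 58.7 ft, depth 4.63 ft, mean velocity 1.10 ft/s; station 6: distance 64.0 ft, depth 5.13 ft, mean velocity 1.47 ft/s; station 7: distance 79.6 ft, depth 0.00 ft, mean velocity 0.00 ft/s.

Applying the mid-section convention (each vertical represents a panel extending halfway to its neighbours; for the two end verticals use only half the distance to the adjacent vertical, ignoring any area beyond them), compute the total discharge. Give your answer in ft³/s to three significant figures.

552 ft³/s

w_2 = (35.2 − 0.0)/2 = 17.6 ft; q_2 = 1.74 × 6.35 × 17.6 = 194.5 ft³/s
w_3 = (51.4 − 29.4)/2 = 11 ft; q_3 = 1.82 × 6.77 × 11 = 135.5 ft³/s
w_4 = (58.7 − 35.2)/2 = 11.75 ft; q_4 = 1.63 × 5.79 × 11.75 = 110.9 ft³/s
w_5 = (64.0 − 51.4)/2 = 6.3 ft; q_5 = 1.10 × 4.63 × 6.3 = 32.09 ft³/s
w_6 = (79.6 − 58.7)/2 = 10.45 ft; q_6 = 1.47 × 5.13 × 10.45 = 78.80 ft³/s
Stations 1, 7 contribute zero (depth or velocity is 0).
Q = Σ qᵢ = 551.8 ft³/s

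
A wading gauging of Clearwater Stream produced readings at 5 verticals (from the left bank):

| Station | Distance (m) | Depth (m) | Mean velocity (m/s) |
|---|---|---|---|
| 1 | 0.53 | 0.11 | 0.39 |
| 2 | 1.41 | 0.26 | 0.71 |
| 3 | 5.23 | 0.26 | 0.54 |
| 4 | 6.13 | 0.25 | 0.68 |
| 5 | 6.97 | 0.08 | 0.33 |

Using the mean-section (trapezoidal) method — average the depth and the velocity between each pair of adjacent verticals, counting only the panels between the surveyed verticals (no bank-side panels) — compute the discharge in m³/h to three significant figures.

Panel 1-2: Δb = 0.88 m, d̄ = (0.11+0.26)/2 = 0.185, v̄ = (0.39+0.71)/2 = 0.55 → q = 0.88×0.185×0.55 = 0.08954 m³/s
Panel 2-3: Δb = 3.82 m, d̄ = (0.26+0.26)/2 = 0.26, v̄ = (0.71+0.54)/2 = 0.625 → q = 3.82×0.26×0.625 = 0.6208 m³/s
Panel 3-4: Δb = 0.9 m, d̄ = (0.26+0.25)/2 = 0.255, v̄ = (0.54+0.68)/2 = 0.61 → q = 0.9×0.255×0.61 = 0.1400 m³/s
Panel 4-5: Δb = 0.84 m, d̄ = (0.25+0.08)/2 = 0.165, v̄ = (0.68+0.33)/2 = 0.505 → q = 0.84×0.165×0.505 = 0.06999 m³/s
Q = Σ q = 0.9203 m³/s
= 0.9203 × 3600 = 3313 m³/h

3310 m³/h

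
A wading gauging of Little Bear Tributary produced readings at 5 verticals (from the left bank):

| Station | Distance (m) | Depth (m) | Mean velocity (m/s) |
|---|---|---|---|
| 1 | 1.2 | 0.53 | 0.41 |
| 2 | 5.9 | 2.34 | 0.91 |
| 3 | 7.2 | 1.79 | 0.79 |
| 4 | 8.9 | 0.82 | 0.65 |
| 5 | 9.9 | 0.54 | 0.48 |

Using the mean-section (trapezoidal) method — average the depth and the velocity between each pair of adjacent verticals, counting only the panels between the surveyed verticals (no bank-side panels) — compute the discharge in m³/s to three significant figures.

Panel 1-2: Δb = 4.7 m, d̄ = (0.53+2.34)/2 = 1.435, v̄ = (0.41+0.91)/2 = 0.66 → q = 4.7×1.435×0.66 = 4.451 m³/s
Panel 2-3: Δb = 1.3 m, d̄ = (2.34+1.79)/2 = 2.065, v̄ = (0.91+0.79)/2 = 0.85 → q = 1.3×2.065×0.85 = 2.282 m³/s
Panel 3-4: Δb = 1.7 m, d̄ = (1.79+0.82)/2 = 1.305, v̄ = (0.79+0.65)/2 = 0.72 → q = 1.7×1.305×0.72 = 1.597 m³/s
Panel 4-5: Δb = 1 m, d̄ = (0.82+0.54)/2 = 0.68, v̄ = (0.65+0.48)/2 = 0.565 → q = 1×0.68×0.565 = 0.3842 m³/s
Q = Σ q = 8.715 m³/s

8.71 m³/s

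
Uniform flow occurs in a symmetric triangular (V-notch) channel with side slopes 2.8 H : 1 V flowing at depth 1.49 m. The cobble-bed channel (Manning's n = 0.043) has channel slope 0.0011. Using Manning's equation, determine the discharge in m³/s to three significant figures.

3.79 m³/s

A = z·y² = 2.8×1.49² = 6.216 m²
P = 2y√(1+z²) = 2×1.49×√(1+2.8²) = 8.860 m
R = A/P = 6.216/8.860 = 0.7016 m
Q = (1/n)·A·R^(2/3)·S^(1/2) = (1/0.043) × 6.216 × 0.7016^(2/3) × 0.0011^(1/2) = 3.786 m³/s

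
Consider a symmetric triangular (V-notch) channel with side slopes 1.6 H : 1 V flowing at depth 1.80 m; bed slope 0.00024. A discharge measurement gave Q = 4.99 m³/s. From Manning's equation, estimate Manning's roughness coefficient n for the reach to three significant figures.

0.0134

A = z·y² = 1.6×1.80² = 5.184 m²
P = 2y√(1+z²) = 2×1.80×√(1+1.6²) = 6.792 m
R = A/P = 5.184/6.792 = 0.7632 m
n = (1/Q)·A·R^(2/3)·S^(1/2) = (1/4.99) × 5.184 × 0.8351 × 0.01549 = 0.01344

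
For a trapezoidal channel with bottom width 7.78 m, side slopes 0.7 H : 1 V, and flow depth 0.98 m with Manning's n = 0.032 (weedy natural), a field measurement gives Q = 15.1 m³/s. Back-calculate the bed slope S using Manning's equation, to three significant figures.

A = (b + z·y)·y = (7.78 + 0.7×0.98)×0.98 = 8.297 m²
P = b + 2y√(1+z²) = 7.78 + 2×0.98×√(1+0.7²) = 10.17 m
R = A/P = 8.297/10.17 = 0.8156 m
S = (Q·n / (1·A·R^(2/3)))² = (15.1×0.032 / (1×8.297×0.8729))² = 0.004451

0.00445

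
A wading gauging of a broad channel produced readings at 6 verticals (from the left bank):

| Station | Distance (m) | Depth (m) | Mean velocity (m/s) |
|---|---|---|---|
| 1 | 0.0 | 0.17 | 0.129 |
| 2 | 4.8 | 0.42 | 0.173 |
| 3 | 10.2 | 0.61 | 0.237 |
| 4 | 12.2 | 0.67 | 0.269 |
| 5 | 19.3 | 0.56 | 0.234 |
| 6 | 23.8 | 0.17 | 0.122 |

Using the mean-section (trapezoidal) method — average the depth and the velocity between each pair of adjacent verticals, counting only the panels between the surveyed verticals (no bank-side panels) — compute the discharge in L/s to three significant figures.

Panel 1-2: Δb = 4.8 m, d̄ = (0.17+0.42)/2 = 0.295, v̄ = (0.129+0.173)/2 = 0.151 → q = 4.8×0.295×0.151 = 0.2138 m³/s
Panel 2-3: Δb = 5.4 m, d̄ = (0.42+0.61)/2 = 0.515, v̄ = (0.173+0.237)/2 = 0.205 → q = 5.4×0.515×0.205 = 0.5701 m³/s
Panel 3-4: Δb = 2 m, d̄ = (0.61+0.67)/2 = 0.64, v̄ = (0.237+0.269)/2 = 0.253 → q = 2×0.64×0.253 = 0.3238 m³/s
Panel 4-5: Δb = 7.1 m, d̄ = (0.67+0.56)/2 = 0.615, v̄ = (0.269+0.234)/2 = 0.2515 → q = 7.1×0.615×0.2515 = 1.098 m³/s
Panel 5-6: Δb = 4.5 m, d̄ = (0.56+0.17)/2 = 0.365, v̄ = (0.234+0.122)/2 = 0.178 → q = 4.5×0.365×0.178 = 0.2924 m³/s
Q = Σ q = 2.498 m³/s
= 2.498 × 1000 = 2498 L/s

2500 L/s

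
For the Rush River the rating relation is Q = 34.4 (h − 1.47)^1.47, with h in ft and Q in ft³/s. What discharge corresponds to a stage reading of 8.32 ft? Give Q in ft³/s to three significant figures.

582 ft³/s

Q = 34.4 × (8.32 − 1.47)^1.47 = 34.4 × 6.85^1.47 = 582.1 ft³/s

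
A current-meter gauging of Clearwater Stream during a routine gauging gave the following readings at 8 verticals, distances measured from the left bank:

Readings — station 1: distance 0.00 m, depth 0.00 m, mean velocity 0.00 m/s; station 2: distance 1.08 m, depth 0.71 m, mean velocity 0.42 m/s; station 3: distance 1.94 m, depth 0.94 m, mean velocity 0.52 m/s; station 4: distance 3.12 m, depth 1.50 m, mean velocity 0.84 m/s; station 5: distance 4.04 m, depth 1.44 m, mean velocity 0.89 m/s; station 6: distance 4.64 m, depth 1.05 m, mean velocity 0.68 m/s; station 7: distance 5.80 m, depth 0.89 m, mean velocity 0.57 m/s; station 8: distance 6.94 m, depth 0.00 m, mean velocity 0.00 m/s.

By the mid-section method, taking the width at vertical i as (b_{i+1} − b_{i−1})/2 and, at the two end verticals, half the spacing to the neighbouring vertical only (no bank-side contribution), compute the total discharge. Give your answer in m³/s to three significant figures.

w_2 = (1.94 − 0.00)/2 = 0.97 m; q_2 = 0.42 × 0.71 × 0.97 = 0.2893 m³/s
w_3 = (3.12 − 1.08)/2 = 1.02 m; q_3 = 0.52 × 0.94 × 1.02 = 0.4986 m³/s
w_4 = (4.04 − 1.94)/2 = 1.05 m; q_4 = 0.84 × 1.50 × 1.05 = 1.323 m³/s
w_5 = (4.64 − 3.12)/2 = 0.76 m; q_5 = 0.89 × 1.44 × 0.76 = 0.9740 m³/s
w_6 = (5.80 − 4.04)/2 = 0.88 m; q_6 = 0.68 × 1.05 × 0.88 = 0.6283 m³/s
w_7 = (6.94 − 4.64)/2 = 1.15 m; q_7 = 0.57 × 0.89 × 1.15 = 0.5834 m³/s
Stations 1, 8 contribute zero (depth or velocity is 0).
Q = Σ qᵢ = 4.297 m³/s

4.30 m³/s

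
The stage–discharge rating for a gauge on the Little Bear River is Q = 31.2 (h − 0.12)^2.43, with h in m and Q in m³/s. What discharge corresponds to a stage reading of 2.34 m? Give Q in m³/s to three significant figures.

Q = 31.2 × (2.34 − 0.12)^2.43 = 31.2 × 2.22^2.43 = 216.7 m³/s

217 m³/s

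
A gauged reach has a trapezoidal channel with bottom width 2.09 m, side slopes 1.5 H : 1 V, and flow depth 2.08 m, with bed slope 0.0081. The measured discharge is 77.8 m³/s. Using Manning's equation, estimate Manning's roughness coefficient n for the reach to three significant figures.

A = (b + z·y)·y = (2.09 + 1.5×2.08)×2.08 = 10.84 m²
P = b + 2y√(1+z²) = 2.09 + 2×2.08×√(1+1.5²) = 9.590 m
R = A/P = 10.84/9.590 = 1.130 m
n = (1/Q)·A·R^(2/3)·S^(1/2) = (1/77.8) × 10.84 × 1.085 × 0.09000 = 0.01360

0.0136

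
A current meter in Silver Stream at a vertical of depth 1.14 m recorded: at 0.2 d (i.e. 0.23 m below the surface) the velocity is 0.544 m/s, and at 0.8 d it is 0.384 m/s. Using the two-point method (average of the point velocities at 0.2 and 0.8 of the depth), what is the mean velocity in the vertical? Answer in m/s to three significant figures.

v̄ = (0.544 + 0.384) / 2 = 0.4640 m/s

0.464 m/s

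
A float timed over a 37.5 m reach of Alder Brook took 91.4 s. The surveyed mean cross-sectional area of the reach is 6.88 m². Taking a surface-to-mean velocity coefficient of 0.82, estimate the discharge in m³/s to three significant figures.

2.31 m³/s

v_surface = L / t̄ = 37.5 / 91.4 = 0.4103 m/s
v_mean = 0.82 × 0.4103 = 0.3364 m/s
Q = A × v_mean = 6.88 × 0.3364 = 2.315 m³/s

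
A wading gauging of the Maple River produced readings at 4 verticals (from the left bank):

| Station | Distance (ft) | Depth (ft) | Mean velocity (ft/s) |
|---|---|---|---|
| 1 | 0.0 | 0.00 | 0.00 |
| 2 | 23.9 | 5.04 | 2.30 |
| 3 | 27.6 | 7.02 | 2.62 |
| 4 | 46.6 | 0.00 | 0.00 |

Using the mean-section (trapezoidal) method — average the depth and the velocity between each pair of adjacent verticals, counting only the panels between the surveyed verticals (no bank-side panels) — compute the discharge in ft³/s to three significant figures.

212 ft³/s

Panel 1-2: Δb = 23.9 ft, d̄ = (0.00+5.04)/2 = 2.52, v̄ = (0.00+2.30)/2 = 1.15 → q = 23.9×2.52×1.15 = 69.26 ft³/s
Panel 2-3: Δb = 3.7 ft, d̄ = (5.04+7.02)/2 = 6.03, v̄ = (2.30+2.62)/2 = 2.46 → q = 3.7×6.03×2.46 = 54.89 ft³/s
Panel 3-4: Δb = 19 ft, d̄ = (7.02+0.00)/2 = 3.51, v̄ = (2.62+0.00)/2 = 1.31 → q = 19×3.51×1.31 = 87.36 ft³/s
Q = Σ q = 211.5 ft³/s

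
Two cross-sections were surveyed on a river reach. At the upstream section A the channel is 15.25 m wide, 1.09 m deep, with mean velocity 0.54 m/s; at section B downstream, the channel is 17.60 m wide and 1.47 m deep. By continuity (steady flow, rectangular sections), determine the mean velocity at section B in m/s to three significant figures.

Q = A₁V₁ = (15.25×1.09) × 0.54 = 8.976 m³/s
A₂ = 17.60 × 1.47 = 25.87 m²
V₂ = Q/A₂ = 8.976/25.87 = 0.3469 m/s

0.347 m/s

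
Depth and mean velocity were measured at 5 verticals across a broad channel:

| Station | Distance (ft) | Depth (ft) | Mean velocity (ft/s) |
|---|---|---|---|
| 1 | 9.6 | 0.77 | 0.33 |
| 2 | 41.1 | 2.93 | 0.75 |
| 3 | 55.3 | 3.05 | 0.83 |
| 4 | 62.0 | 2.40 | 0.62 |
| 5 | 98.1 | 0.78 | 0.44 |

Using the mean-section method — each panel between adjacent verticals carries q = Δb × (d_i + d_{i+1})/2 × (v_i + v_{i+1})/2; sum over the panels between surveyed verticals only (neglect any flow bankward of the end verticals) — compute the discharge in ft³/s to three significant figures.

Panel 1-2: Δb = 31.5 ft, d̄ = (0.77+2.93)/2 = 1.85, v̄ = (0.33+0.75)/2 = 0.54 → q = 31.5×1.85×0.54 = 31.47 ft³/s
Panel 2-3: Δb = 14.2 ft, d̄ = (2.93+3.05)/2 = 2.99, v̄ = (0.75+0.83)/2 = 0.79 → q = 14.2×2.99×0.79 = 33.54 ft³/s
Panel 3-4: Δb = 6.7 ft, d̄ = (3.05+2.40)/2 = 2.725, v̄ = (0.83+0.62)/2 = 0.725 → q = 6.7×2.725×0.725 = 13.24 ft³/s
Panel 4-5: Δb = 36.1 ft, d̄ = (2.40+0.78)/2 = 1.59, v̄ = (0.62+0.44)/2 = 0.53 → q = 36.1×1.59×0.53 = 30.42 ft³/s
Q = Σ q = 108.7 ft³/s

109 ft³/s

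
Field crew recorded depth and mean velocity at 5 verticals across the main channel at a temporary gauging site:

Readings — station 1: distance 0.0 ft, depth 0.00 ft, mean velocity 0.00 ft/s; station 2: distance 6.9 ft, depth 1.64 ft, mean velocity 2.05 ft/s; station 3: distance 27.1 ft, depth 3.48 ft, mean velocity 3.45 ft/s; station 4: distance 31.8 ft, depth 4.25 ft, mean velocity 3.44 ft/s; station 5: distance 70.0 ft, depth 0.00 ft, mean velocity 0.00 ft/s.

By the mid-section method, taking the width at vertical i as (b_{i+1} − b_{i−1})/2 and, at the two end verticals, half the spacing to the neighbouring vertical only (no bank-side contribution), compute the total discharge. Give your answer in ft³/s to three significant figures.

w_2 = (27.1 − 0.0)/2 = 13.55 ft; q_2 = 2.05 × 1.64 × 13.55 = 45.56 ft³/s
w_3 = (31.8 − 6.9)/2 = 12.45 ft; q_3 = 3.45 × 3.48 × 12.45 = 149.5 ft³/s
w_4 = (70.0 − 27.1)/2 = 21.45 ft; q_4 = 3.44 × 4.25 × 21.45 = 313.6 ft³/s
Stations 1, 5 contribute zero (depth or velocity is 0).
Q = Σ qᵢ = 508.6 ft³/s

509 ft³/s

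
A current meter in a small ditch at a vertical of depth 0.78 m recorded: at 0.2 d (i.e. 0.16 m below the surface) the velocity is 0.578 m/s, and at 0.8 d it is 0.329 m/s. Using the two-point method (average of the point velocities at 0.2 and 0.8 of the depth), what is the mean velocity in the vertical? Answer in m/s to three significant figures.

v̄ = (0.578 + 0.329) / 2 = 0.4535 m/s

0.454 m/s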